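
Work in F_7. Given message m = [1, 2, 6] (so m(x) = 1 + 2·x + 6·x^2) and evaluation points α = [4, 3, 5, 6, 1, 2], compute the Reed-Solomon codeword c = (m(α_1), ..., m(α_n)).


c = [0, 5, 0, 5, 2, 1]

Message polynomial: m(x) = 1 + 2·x + 6·x^2 (mod 7).
For each evaluation point α_i, compute m(α_i) mod 7:
  α_1 = 4: Horner steps 6 → 5 → 0, so m(4) = 0.
  α_2 = 3: Horner steps 6 → 6 → 5, so m(3) = 5.
  α_3 = 5: Horner steps 6 → 4 → 0, so m(5) = 0.
  α_4 = 6: Horner steps 6 → 3 → 5, so m(6) = 5.
  α_5 = 1: Horner steps 6 → 1 → 2, so m(1) = 2.
  α_6 = 2: Horner steps 6 → 0 → 1, so m(2) = 1.
Codeword c = [0, 5, 0, 5, 2, 1] ∈ F_7^6.


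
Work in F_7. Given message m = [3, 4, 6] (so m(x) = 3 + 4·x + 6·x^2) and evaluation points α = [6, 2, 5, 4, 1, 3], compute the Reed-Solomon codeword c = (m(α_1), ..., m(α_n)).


c = [5, 0, 5, 3, 6, 6]

Message polynomial: m(x) = 3 + 4·x + 6·x^2 (mod 7).
For each evaluation point α_i, compute m(α_i) mod 7:
  α_1 = 6: Horner steps 6 → 5 → 5, so m(6) = 5.
  α_2 = 2: Horner steps 6 → 2 → 0, so m(2) = 0.
  α_3 = 5: Horner steps 6 → 6 → 5, so m(5) = 5.
  α_4 = 4: Horner steps 6 → 0 → 3, so m(4) = 3.
  α_5 = 1: Horner steps 6 → 3 → 6, so m(1) = 6.
  α_6 = 3: Horner steps 6 → 1 → 6, so m(3) = 6.
Codeword c = [5, 0, 5, 3, 6, 6] ∈ F_7^6.


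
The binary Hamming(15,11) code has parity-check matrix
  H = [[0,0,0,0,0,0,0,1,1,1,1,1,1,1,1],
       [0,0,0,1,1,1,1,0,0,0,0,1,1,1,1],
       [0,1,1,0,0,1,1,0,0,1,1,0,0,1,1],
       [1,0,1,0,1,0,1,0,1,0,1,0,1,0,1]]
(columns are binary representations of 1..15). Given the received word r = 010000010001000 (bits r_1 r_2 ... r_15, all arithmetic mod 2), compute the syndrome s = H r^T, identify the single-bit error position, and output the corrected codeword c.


s = (0, 1, 1, 0)^T, error position = 6, corrected codeword c = 010001010001000

Compute s = H r^T mod 2 one row at a time:
  s_1 = 1 + 0 + 0 + 0 + 1 + 0 + 0 + 0 = 2 ≡ 0 (mod 2).
  s_2 = 0 + 0 + 0 + 0 + 1 + 0 + 0 + 0 = 1 ≡ 1 (mod 2).
  s_3 = 1 + 0 + 0 + 0 + 0 + 0 + 0 + 0 = 1 ≡ 1 (mod 2).
  s_4 = 0 + 0 + 0 + 0 + 0 + 0 + 0 + 0 = 0 ≡ 0 (mod 2).
s = (0, 1, 1, 0)^T — this equals column 6 of H (binary 0110), so error is at position 6.
Correct: flip bit 6 of r = 010000010001000 to get c = 010001010001000.


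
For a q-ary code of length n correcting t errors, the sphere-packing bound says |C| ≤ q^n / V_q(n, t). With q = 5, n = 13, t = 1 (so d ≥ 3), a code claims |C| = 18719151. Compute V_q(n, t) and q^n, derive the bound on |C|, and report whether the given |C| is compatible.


V_q(n, t) = 53, q^n = 1220703125, Hamming bound = 23032134, |C| = 18719151 ≤ bound (satisfied).

Step 1: Compute V_q(n, t) = Σ_{j=0}^1 C(n, j) (q−1)^j.
  j = 0: C(13,0)·(4)^0 = 1·1 = 1.
  j = 1: C(13,1)·(4)^1 = 13·4 = 52.
  V_q(n, t) = 1 + 52 = 53.
Step 2: q^n = 5^13 = 1220703125.
Step 3: Hamming bound ⌊q^n / V_q(n,t)⌋ = ⌊1220703125/53⌋ = 23032134.
Step 4: Compare |C| = 18719151 to 23032134: satisfied.
The claimed |C| lies below the Hamming bound.


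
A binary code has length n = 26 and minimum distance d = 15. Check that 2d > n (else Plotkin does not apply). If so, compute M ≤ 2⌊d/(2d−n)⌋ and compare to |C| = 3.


Plotkin bound M ≤ 6; given |C| = 3 ≤ bound (satisfied).

Check applicability: 2d = 30, n = 26.
2d − n = 4 > 0, so Plotkin applies.
Compute d/(2d−n) = 15/4 ≈ 3.7500.
⌊d/(2d−n)⌋ = 3.
Plotkin bound: M ≤ 2·3 = 6.
Given |C| = 3, check: satisfied.
This |C| is below the Plotkin bound.


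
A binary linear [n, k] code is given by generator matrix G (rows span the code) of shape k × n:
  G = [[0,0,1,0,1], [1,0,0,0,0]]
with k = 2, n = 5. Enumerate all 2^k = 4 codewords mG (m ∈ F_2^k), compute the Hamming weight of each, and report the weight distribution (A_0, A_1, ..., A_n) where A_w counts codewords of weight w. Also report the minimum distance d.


Weight distribution: A_0 = 1, A_1 = 1, A_2 = 1, A_3 = 1. Minimum distance d = 1.

Enumerate all 2^2 = 4 messages m ∈ F_2^2.
For each, compute codeword c = mG in F_2^5, then tally its weight.
  m = 00 → c = 00000, weight = 0.
  m = 10 → c = 00101, weight = 2.
  m = 01 → c = 10000, weight = 1.
  m = 11 → c = 10101, weight = 3.
Tally weights:
  weight 0: 1 codewords.
  weight 1: 1 codewords.
  weight 2: 1 codewords.
  weight 3: 1 codewords.
Minimum distance d = smallest w > 0 with A_w > 0 = 1.
Sanity: Σ A_w = 4 = 2^2 = 4 ✓.


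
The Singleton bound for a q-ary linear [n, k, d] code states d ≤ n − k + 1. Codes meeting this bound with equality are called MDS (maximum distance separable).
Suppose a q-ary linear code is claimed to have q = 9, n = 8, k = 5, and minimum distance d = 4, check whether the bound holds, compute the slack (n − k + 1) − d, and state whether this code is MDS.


Singleton RHS = n − k + 1 = 4, slack = 0, bound satisfied, MDS.

Singleton bound: d ≤ n − k + 1.
Here n = 8, k = 5, so n − k + 1 = 4.
Given d = 4, check d ≤ 4: YES.
Slack = (n − k + 1) − d = 0.
The code is MDS (slack = 0).
Description: the claimed parameters are [8, 5, 4]_9; such a code would be MDS (meets Singleton bound).


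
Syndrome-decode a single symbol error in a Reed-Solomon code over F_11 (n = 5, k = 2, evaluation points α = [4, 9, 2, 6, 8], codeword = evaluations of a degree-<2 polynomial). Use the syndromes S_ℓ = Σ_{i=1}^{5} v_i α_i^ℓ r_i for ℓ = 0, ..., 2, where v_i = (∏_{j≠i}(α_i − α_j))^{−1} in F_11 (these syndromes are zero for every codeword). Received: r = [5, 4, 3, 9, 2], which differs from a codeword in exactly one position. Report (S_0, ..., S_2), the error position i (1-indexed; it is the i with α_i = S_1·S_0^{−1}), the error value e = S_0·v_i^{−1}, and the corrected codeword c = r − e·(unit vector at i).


S = (4, 8, 5), error at position 3, error magnitude e = 2, c = [5, 4, 1, 9, 2].

Step 1: column multipliers v_i = (∏_{j≠i}(α_i − α_j))^{−1} mod 11.
  i = 1 (α = 4): (4−9)(4−2)(4−6)(4−8) = (−5)·2·(−2)·(−4) = −80 ≡ 8, so v_1 = 8^{−1} = 7 (mod 11).
  i = 2 (α = 9): (9−4)(9−2)(9−6)(9−8) = 5·7·3·1 = 105 ≡ 6, so v_2 = 6^{−1} = 2 (mod 11).
  i = 3 (α = 2): (2−4)(2−9)(2−6)(2−8) = (−2)·(−7)·(−4)·(−6) = 336 ≡ 6, so v_3 = 6^{−1} = 2 (mod 11).
  i = 4 (α = 6): (6−4)(6−9)(6−2)(6−8) = 2·(−3)·4·(−2) = 48 ≡ 4, so v_4 = 4^{−1} = 3 (mod 11).
  i = 5 (α = 8): (8−4)(8−9)(8−2)(8−6) = 4·(−1)·6·2 = −48 ≡ 7, so v_5 = 7^{−1} = 8 (mod 11).
  v = [7, 2, 2, 3, 8].
Step 2: syndromes of r = [5, 4, 3, 9, 2] (all sums mod 11).
  S_0 = Σ v_i r_i = 7·5 + 2·4 + 2·3 + 3·9 + 8·2 = 92 ≡ 4.
  S_1 = Σ v_i α_i r_i = 7·4·5 + 2·9·4 + 2·2·3 + 3·6·9 + 8·8·2 = 514 ≡ 8.
  α_i^2 mod 11 = [5, 4, 4, 3, 9].
  S_2 = Σ v_i α_i^2 r_i = 7·5·5 + 2·4·4 + 2·4·3 + 3·3·9 + 8·9·2 = 456 ≡ 5.
  S = (4, 8, 5) ≠ 0, so r is not a codeword (an error is present).
Step 3: locate the error. For a single error e at position i, S_ℓ = v_i·e·α_i^ℓ, so α_err = S_1/S_0.
  S_0^{−1} = 4^{−1} = 3 (mod 11), so α_err = 8·3 = 24 ≡ 2 = α_3. Error position i = 3.
  Consistency check: S_2/S_1 = 5·7 = 35 ≡ 2 = α_err ✓ (single-error assumption holds).
Step 4: error magnitude e = S_0/v_3 = S_0·∏_{j≠3}(α_3 − α_j) = 4·6 = 24 ≡ 2 (mod 11).
Step 5: correct position 3: c_3 = r_3 − e = 3 − 2 ≡ 1 (mod 11). Hence c = [5, 4, 1, 9, 2].
  Check: interpolating c through the α_i gives m(x) = 8 + 2·x (degree < 2) with m(α_i) = c_i for every i, so c is indeed a codeword.


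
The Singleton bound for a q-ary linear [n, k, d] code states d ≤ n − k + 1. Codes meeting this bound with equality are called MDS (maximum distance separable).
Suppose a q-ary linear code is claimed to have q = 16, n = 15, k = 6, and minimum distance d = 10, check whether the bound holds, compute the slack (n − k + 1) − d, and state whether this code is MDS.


Singleton RHS = n − k + 1 = 10, slack = 0, bound satisfied, MDS.

Singleton bound: d ≤ n − k + 1.
Here n = 15, k = 6, so n − k + 1 = 10.
Given d = 10, check d ≤ 10: YES.
Slack = (n − k + 1) − d = 0.
The code is MDS (slack = 0).
Description: the claimed parameters are [15, 6, 10]_16; such a code would be MDS (meets Singleton bound).


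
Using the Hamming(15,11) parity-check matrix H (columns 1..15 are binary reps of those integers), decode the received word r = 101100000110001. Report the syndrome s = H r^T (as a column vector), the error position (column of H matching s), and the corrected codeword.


s = (1, 0, 0, 0)^T, error position = 8, corrected codeword c = 101100010110001

Compute s = H r^T mod 2 one row at a time:
  s_1 = 0 + 0 + 1 + 1 + 0 + 0 + 0 + 1 = 3 ≡ 1 (mod 2).
  s_2 = 1 + 0 + 0 + 0 + 0 + 0 + 0 + 1 = 2 ≡ 0 (mod 2).
  s_3 = 0 + 1 + 0 + 0 + 1 + 1 + 0 + 1 = 4 ≡ 0 (mod 2).
  s_4 = 1 + 1 + 0 + 0 + 0 + 1 + 0 + 1 = 4 ≡ 0 (mod 2).
s = (1, 0, 0, 0)^T — this equals column 8 of H (binary 1000), so error is at position 8.
Correct: flip bit 8 of r = 101100000110001 to get c = 101100010110001.


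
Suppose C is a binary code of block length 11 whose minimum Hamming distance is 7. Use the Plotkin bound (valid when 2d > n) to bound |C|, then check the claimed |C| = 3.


Plotkin bound M ≤ 4; given |C| = 3 ≤ bound (satisfied).

Check applicability: 2d = 14, n = 11.
2d − n = 3 > 0, so Plotkin applies.
Compute d/(2d−n) = 7/3 ≈ 2.3333.
⌊d/(2d−n)⌋ = 2.
Plotkin bound: M ≤ 2·2 = 4.
Given |C| = 3, check: satisfied.
This |C| is below the Plotkin bound.


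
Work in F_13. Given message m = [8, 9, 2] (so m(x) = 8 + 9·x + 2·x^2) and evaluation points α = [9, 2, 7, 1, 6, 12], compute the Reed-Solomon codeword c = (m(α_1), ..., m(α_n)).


c = [4, 8, 0, 6, 4, 1]

Message polynomial: m(x) = 8 + 9·x + 2·x^2 (mod 13).
For each evaluation point α_i, compute m(α_i) mod 13:
  α_1 = 9: Horner steps 2 → 1 → 4, so m(9) = 4.
  α_2 = 2: Horner steps 2 → 0 → 8, so m(2) = 8.
  α_3 = 7: Horner steps 2 → 10 → 0, so m(7) = 0.
  α_4 = 1: Horner steps 2 → 11 → 6, so m(1) = 6.
  α_5 = 6: Horner steps 2 → 8 → 4, so m(6) = 4.
  α_6 = 12: Horner steps 2 → 7 → 1, so m(12) = 1.
Codeword c = [4, 8, 0, 6, 4, 1] ∈ F_13^6.


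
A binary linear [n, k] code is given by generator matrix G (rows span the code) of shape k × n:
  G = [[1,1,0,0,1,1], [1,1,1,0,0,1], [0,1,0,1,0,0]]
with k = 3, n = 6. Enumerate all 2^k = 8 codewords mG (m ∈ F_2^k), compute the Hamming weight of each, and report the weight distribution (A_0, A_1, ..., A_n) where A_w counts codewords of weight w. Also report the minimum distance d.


Weight distribution: A_0 = 1, A_2 = 2, A_4 = 5. Minimum distance d = 2.

Enumerate all 2^3 = 8 messages m ∈ F_2^3.
For each, compute codeword c = mG in F_2^6, then tally its weight.
  m = 000 → c = 000000, weight = 0.
  m = 100 → c = 110011, weight = 4.
  m = 010 → c = 111001, weight = 4.
  m = 110 → c = 001010, weight = 2.
  m = 001 → c = 010100, weight = 2.
  m = 101 → c = 100111, weight = 4.
  m = 011 → c = 101101, weight = 4.
  m = 111 → c = 011110, weight = 4.
Tally weights:
  weight 0: 1 codewords.
  weight 2: 2 codewords.
  weight 4: 5 codewords.
Minimum distance d = smallest w > 0 with A_w > 0 = 2.
Sanity: Σ A_w = 8 = 2^3 = 8 ✓.


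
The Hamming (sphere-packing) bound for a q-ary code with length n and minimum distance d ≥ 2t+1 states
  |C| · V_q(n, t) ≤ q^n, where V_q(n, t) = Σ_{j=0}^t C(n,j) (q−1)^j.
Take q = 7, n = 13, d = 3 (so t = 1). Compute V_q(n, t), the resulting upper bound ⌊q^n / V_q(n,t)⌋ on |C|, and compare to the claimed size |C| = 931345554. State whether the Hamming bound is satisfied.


V_q(n, t) = 79, q^n = 96889010407, Hamming bound = 1226443169, |C| = 931345554 ≤ bound (satisfied).

Step 1: Compute V_q(n, t) = Σ_{j=0}^1 C(n, j) (q−1)^j.
  j = 0: C(13,0)·(6)^0 = 1·1 = 1.
  j = 1: C(13,1)·(6)^1 = 13·6 = 78.
  V_q(n, t) = 1 + 78 = 79.
Step 2: q^n = 7^13 = 96889010407.
Step 3: Hamming bound ⌊q^n / V_q(n,t)⌋ = ⌊96889010407/79⌋ = 1226443169.
Step 4: Compare |C| = 931345554 to 1226443169: satisfied.
The claimed |C| lies below the Hamming bound.


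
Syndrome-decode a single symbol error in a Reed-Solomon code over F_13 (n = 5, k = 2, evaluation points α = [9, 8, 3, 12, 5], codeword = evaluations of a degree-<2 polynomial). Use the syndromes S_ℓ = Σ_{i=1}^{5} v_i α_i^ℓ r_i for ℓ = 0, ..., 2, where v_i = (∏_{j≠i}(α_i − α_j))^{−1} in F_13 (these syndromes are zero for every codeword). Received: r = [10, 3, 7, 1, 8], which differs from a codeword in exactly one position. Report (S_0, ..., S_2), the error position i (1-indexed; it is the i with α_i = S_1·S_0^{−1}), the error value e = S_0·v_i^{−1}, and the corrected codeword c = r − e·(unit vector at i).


S = (11, 2, 11), error at position 4, error magnitude e = 9, c = [10, 3, 7, 5, 8].

Step 1: column multipliers v_i = (∏_{j≠i}(α_i − α_j))^{−1} mod 13.
  i = 1 (α = 9): (9−8)(9−3)(9−12)(9−5) = 1·6·(−3)·4 = −72 ≡ 6, so v_1 = 6^{−1} = 11 (mod 13).
  i = 2 (α = 8): (8−9)(8−3)(8−12)(8−5) = (−1)·5·(−4)·3 = 60 ≡ 8, so v_2 = 8^{−1} = 5 (mod 13).
  i = 3 (α = 3): (3−9)(3−8)(3−12)(3−5) = (−6)·(−5)·(−9)·(−2) = 540 ≡ 7, so v_3 = 7^{−1} = 2 (mod 13).
  i = 4 (α = 12): (12−9)(12−8)(12−3)(12−5) = 3·4·9·7 = 756 ≡ 2, so v_4 = 2^{−1} = 7 (mod 13).
  i = 5 (α = 5): (5−9)(5−8)(5−3)(5−12) = (−4)·(−3)·2·(−7) = −168 ≡ 1, so v_5 = 1^{−1} = 1 (mod 13).
  v = [11, 5, 2, 7, 1].
Step 2: syndromes of r = [10, 3, 7, 1, 8] (all sums mod 13).
  S_0 = Σ v_i r_i = 11·10 + 5·3 + 2·7 + 7·1 + 1·8 = 154 ≡ 11.
  S_1 = Σ v_i α_i r_i = 11·9·10 + 5·8·3 + 2·3·7 + 7·12·1 + 1·5·8 = 1276 ≡ 2.
  α_i^2 mod 13 = [3, 12, 9, 1, 12].
  S_2 = Σ v_i α_i^2 r_i = 11·3·10 + 5·12·3 + 2·9·7 + 7·1·1 + 1·12·8 = 739 ≡ 11.
  S = (11, 2, 11) ≠ 0, so r is not a codeword (an error is present).
Step 3: locate the error. For a single error e at position i, S_ℓ = v_i·e·α_i^ℓ, so α_err = S_1/S_0.
  S_0^{−1} = 11^{−1} = 6 (mod 13), so α_err = 2·6 = 12 ≡ 12 = α_4. Error position i = 4.
  Consistency check: S_2/S_1 = 11·7 = 77 ≡ 12 = α_err ✓ (single-error assumption holds).
Step 4: error magnitude e = S_0/v_4 = S_0·∏_{j≠4}(α_4 − α_j) = 11·2 = 22 ≡ 9 (mod 13).
Step 5: correct position 4: c_4 = r_4 − e = 1 − 9 ≡ 5 (mod 13). Hence c = [10, 3, 7, 5, 8].
  Check: interpolating c through the α_i gives m(x) = 12 + 7·x (degree < 2) with m(α_i) = c_i for every i, so c is indeed a codeword.


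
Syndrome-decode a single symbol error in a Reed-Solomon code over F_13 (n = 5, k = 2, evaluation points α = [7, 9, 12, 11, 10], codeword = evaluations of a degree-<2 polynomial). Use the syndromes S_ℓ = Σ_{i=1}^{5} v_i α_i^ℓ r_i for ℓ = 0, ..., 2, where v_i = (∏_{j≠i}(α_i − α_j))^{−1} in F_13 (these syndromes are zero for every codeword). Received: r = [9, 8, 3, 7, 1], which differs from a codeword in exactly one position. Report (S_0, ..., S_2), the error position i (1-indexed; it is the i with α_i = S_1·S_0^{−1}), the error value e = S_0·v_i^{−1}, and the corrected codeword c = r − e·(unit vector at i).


S = (4, 9, 4), error at position 3, error magnitude e = 3, c = [9, 8, 0, 7, 1].

Step 1: column multipliers v_i = (∏_{j≠i}(α_i − α_j))^{−1} mod 13.
  i = 1 (α = 7): (7−9)(7−12)(7−11)(7−10) = (−2)·(−5)·(−4)·(−3) = 120 ≡ 3, so v_1 = 3^{−1} = 9 (mod 13).
  i = 2 (α = 9): (9−7)(9−12)(9−11)(9−10) = 2·(−3)·(−2)·(−1) = −12 ≡ 1, so v_2 = 1^{−1} = 1 (mod 13).
  i = 3 (α = 12): (12−7)(12−9)(12−11)(12−10) = 5·3·1·2 = 30 ≡ 4, so v_3 = 4^{−1} = 10 (mod 13).
  i = 4 (α = 11): (11−7)(11−9)(11−12)(11−10) = 4·2·(−1)·1 = −8 ≡ 5, so v_4 = 5^{−1} = 8 (mod 13).
  i = 5 (α = 10): (10−7)(10−9)(10−12)(10−11) = 3·1·(−2)·(−1) = 6 ≡ 6, so v_5 = 6^{−1} = 11 (mod 13).
  v = [9, 1, 10, 8, 11].
Step 2: syndromes of r = [9, 8, 3, 7, 1] (all sums mod 13).
  S_0 = Σ v_i r_i = 9·9 + 1·8 + 10·3 + 8·7 + 11·1 = 186 ≡ 4.
  S_1 = Σ v_i α_i r_i = 9·7·9 + 1·9·8 + 10·12·3 + 8·11·7 + 11·10·1 = 1725 ≡ 9.
  α_i^2 mod 13 = [10, 3, 1, 4, 9].
  S_2 = Σ v_i α_i^2 r_i = 9·10·9 + 1·3·8 + 10·1·3 + 8·4·7 + 11·9·1 = 1187 ≡ 4.
  S = (4, 9, 4) ≠ 0, so r is not a codeword (an error is present).
Step 3: locate the error. For a single error e at position i, S_ℓ = v_i·e·α_i^ℓ, so α_err = S_1/S_0.
  S_0^{−1} = 4^{−1} = 10 (mod 13), so α_err = 9·10 = 90 ≡ 12 = α_3. Error position i = 3.
  Consistency check: S_2/S_1 = 4·3 = 12 ≡ 12 = α_err ✓ (single-error assumption holds).
Step 4: error magnitude e = S_0/v_3 = S_0·∏_{j≠3}(α_3 − α_j) = 4·4 = 16 ≡ 3 (mod 13).
Step 5: correct position 3: c_3 = r_3 − e = 3 − 3 ≡ 0 (mod 13). Hence c = [9, 8, 0, 7, 1].
  Check: interpolating c through the α_i gives m(x) = 6 + 6·x (degree < 2) with m(α_i) = c_i for every i, so c is indeed a codeword.


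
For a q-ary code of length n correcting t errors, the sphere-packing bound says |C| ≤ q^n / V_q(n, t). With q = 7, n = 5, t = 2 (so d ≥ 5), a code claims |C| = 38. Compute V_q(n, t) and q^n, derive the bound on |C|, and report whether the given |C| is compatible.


V_q(n, t) = 391, q^n = 16807, Hamming bound = 42, |C| = 38 ≤ bound (satisfied).

Step 1: Compute V_q(n, t) = Σ_{j=0}^2 C(n, j) (q−1)^j.
  j = 0: C(5,0)·(6)^0 = 1·1 = 1.
  j = 1: C(5,1)·(6)^1 = 5·6 = 30.
  j = 2: C(5,2)·(6)^2 = 10·36 = 360.
  V_q(n, t) = 1 + 30 + 360 = 391.
Step 2: q^n = 7^5 = 16807.
Step 3: Hamming bound ⌊q^n / V_q(n,t)⌋ = ⌊16807/391⌋ = 42.
Step 4: Compare |C| = 38 to 42: satisfied.
The claimed |C| lies below the Hamming bound.


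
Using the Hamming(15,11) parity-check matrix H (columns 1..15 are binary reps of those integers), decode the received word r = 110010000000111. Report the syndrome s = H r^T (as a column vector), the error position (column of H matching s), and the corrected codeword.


s = (1, 0, 1, 0)^T, error position = 10, corrected codeword c = 110010000100111

Compute s = H r^T mod 2 one row at a time:
  s_1 = 0 + 0 + 0 + 0 + 0 + 1 + 1 + 1 = 3 ≡ 1 (mod 2).
  s_2 = 0 + 1 + 0 + 0 + 0 + 1 + 1 + 1 = 4 ≡ 0 (mod 2).
  s_3 = 1 + 0 + 0 + 0 + 0 + 0 + 1 + 1 = 3 ≡ 1 (mod 2).
  s_4 = 1 + 0 + 1 + 0 + 0 + 0 + 1 + 1 = 4 ≡ 0 (mod 2).
s = (1, 0, 1, 0)^T — this equals column 10 of H (binary 1010), so error is at position 10.
Correct: flip bit 10 of r = 110010000000111 to get c = 110010000100111.


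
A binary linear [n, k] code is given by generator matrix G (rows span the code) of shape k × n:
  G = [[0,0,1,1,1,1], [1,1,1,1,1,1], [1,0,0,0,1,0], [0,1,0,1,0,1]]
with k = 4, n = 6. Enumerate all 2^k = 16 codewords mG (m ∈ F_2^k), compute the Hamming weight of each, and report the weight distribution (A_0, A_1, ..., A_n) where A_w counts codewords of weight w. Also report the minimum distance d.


Weight distribution: A_0 = 1, A_1 = 1, A_2 = 3, A_3 = 6, A_4 = 3, A_5 = 1, A_6 = 1. Minimum distance d = 1.

Enumerate all 2^4 = 16 messages m ∈ F_2^4.
For each, compute codeword c = mG in F_2^6, then tally its weight.
  m = 0000 → c = 000000, weight = 0.
  m = 1000 → c = 001111, weight = 4.
  m = 0100 → c = 111111, weight = 6.
  m = 1100 → c = 110000, weight = 2.
  m = 0010 → c = 100010, weight = 2.
  m = 1010 → c = 101101, weight = 4.
  m = 0110 → c = 011101, weight = 4.
  m = 1110 → c = 010010, weight = 2.
  m = 0001 → c = 010101, weight = 3.
  m = 1001 → c = 011010, weight = 3.
  m = 0101 → c = 101010, weight = 3.
  m = 1101 → c = 100101, weight = 3.
  m = 0011 → c = 110111, weight = 5.
  m = 1011 → c = 111000, weight = 3.
  m = 0111 → c = 001000, weight = 1.
  m = 1111 → c = 000111, weight = 3.
Tally weights:
  weight 0: 1 codewords.
  weight 1: 1 codewords.
  weight 2: 3 codewords.
  weight 3: 6 codewords.
  weight 4: 3 codewords.
  weight 5: 1 codewords.
  weight 6: 1 codewords.
Minimum distance d = smallest w > 0 with A_w > 0 = 1.
Sanity: Σ A_w = 16 = 2^4 = 16 ✓.


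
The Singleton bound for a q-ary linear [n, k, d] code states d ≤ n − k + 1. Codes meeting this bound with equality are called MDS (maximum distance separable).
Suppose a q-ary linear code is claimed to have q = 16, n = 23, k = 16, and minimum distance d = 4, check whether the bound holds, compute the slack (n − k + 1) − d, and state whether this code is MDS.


Singleton RHS = n − k + 1 = 8, slack = 4, bound satisfied, not MDS.

Singleton bound: d ≤ n − k + 1.
Here n = 23, k = 16, so n − k + 1 = 8.
Given d = 4, check d ≤ 8: YES.
Slack = (n − k + 1) − d = 4.
The code is NOT MDS (slack = 4 > 0).
Description: the claimed parameters are [23, 16, 4]_16; such a code would be non-MDS.


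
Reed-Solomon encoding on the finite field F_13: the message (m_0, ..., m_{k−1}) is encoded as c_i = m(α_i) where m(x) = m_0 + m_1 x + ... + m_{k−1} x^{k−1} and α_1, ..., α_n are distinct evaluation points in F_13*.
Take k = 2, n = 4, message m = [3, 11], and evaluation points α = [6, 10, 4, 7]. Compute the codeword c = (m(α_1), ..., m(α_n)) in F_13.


c = [4, 9, 8, 2]

Message polynomial: m(x) = 3 + 11·x (mod 13).
For each evaluation point α_i, compute m(α_i) mod 13:
  α_1 = 6: Horner steps 11 → 4, so m(6) = 4.
  α_2 = 10: Horner steps 11 → 9, so m(10) = 9.
  α_3 = 4: Horner steps 11 → 8, so m(4) = 8.
  α_4 = 7: Horner steps 11 → 2, so m(7) = 2.
Codeword c = [4, 9, 8, 2] ∈ F_13^4.


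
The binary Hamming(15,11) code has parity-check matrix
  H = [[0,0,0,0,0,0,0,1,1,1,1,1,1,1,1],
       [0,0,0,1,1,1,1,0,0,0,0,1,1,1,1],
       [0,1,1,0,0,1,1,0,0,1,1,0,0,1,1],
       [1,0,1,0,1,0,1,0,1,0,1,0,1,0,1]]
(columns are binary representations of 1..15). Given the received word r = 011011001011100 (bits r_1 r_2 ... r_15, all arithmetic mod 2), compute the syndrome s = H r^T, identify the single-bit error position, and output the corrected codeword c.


s = (0, 0, 0, 1)^T, error position = 1, corrected codeword c = 111011001011100

Compute s = H r^T mod 2 one row at a time:
  s_1 = 0 + 1 + 0 + 1 + 1 + 1 + 0 + 0 = 4 ≡ 0 (mod 2).
  s_2 = 0 + 1 + 1 + 0 + 1 + 1 + 0 + 0 = 4 ≡ 0 (mod 2).
  s_3 = 1 + 1 + 1 + 0 + 0 + 1 + 0 + 0 = 4 ≡ 0 (mod 2).
  s_4 = 0 + 1 + 1 + 0 + 1 + 1 + 1 + 0 = 5 ≡ 1 (mod 2).
s = (0, 0, 0, 1)^T — this equals column 1 of H (binary 0001), so error is at position 1.
Correct: flip bit 1 of r = 011011001011100 to get c = 111011001011100.


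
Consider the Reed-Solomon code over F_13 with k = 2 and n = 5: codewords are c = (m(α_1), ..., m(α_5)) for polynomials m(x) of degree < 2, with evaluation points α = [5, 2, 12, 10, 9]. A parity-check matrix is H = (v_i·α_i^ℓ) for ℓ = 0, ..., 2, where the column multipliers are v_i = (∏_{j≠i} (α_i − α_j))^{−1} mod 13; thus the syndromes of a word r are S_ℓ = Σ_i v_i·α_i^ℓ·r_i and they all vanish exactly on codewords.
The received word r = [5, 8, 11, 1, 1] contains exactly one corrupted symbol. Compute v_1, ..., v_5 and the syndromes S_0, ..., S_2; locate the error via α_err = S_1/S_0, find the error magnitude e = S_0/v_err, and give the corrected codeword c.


S = (6, 8, 2), error at position 4, error magnitude e = 1, c = [5, 8, 11, 0, 1].

Step 1: column multipliers v_i = (∏_{j≠i}(α_i − α_j))^{−1} mod 13.
  i = 1 (α = 5): (5−2)(5−12)(5−10)(5−9) = 3·(−7)·(−5)·(−4) = −420 ≡ 9, so v_1 = 9^{−1} = 3 (mod 13).
  i = 2 (α = 2): (2−5)(2−12)(2−10)(2−9) = (−3)·(−10)·(−8)·(−7) = 1680 ≡ 3, so v_2 = 3^{−1} = 9 (mod 13).
  i = 3 (α = 12): (12−5)(12−2)(12−10)(12−9) = 7·10·2·3 = 420 ≡ 4, so v_3 = 4^{−1} = 10 (mod 13).
  i = 4 (α = 10): (10−5)(10−2)(10−12)(10−9) = 5·8·(−2)·1 = −80 ≡ 11, so v_4 = 11^{−1} = 6 (mod 13).
  i = 5 (α = 9): (9−5)(9−2)(9−12)(9−10) = 4·7·(−3)·(−1) = 84 ≡ 6, so v_5 = 6^{−1} = 11 (mod 13).
  v = [3, 9, 10, 6, 11].
Step 2: syndromes of r = [5, 8, 11, 1, 1] (all sums mod 13).
  S_0 = Σ v_i r_i = 3·5 + 9·8 + 10·11 + 6·1 + 11·1 = 214 ≡ 6.
  S_1 = Σ v_i α_i r_i = 3·5·5 + 9·2·8 + 10·12·11 + 6·10·1 + 11·9·1 = 1698 ≡ 8.
  α_i^2 mod 13 = [12, 4, 1, 9, 3].
  S_2 = Σ v_i α_i^2 r_i = 3·12·5 + 9·4·8 + 10·1·11 + 6·9·1 + 11·3·1 = 665 ≡ 2.
  S = (6, 8, 2) ≠ 0, so r is not a codeword (an error is present).
Step 3: locate the error. For a single error e at position i, S_ℓ = v_i·e·α_i^ℓ, so α_err = S_1/S_0.
  S_0^{−1} = 6^{−1} = 11 (mod 13), so α_err = 8·11 = 88 ≡ 10 = α_4. Error position i = 4.
  Consistency check: S_2/S_1 = 2·5 = 10 ≡ 10 = α_err ✓ (single-error assumption holds).
Step 4: error magnitude e = S_0/v_4 = S_0·∏_{j≠4}(α_4 − α_j) = 6·11 = 66 ≡ 1 (mod 13).
Step 5: correct position 4: c_4 = r_4 − e = 1 − 1 ≡ 0 (mod 13). Hence c = [5, 8, 11, 0, 1].
  Check: interpolating c through the α_i gives m(x) = 10 + 12·x (degree < 2) with m(α_i) = c_i for every i, so c is indeed a codeword.


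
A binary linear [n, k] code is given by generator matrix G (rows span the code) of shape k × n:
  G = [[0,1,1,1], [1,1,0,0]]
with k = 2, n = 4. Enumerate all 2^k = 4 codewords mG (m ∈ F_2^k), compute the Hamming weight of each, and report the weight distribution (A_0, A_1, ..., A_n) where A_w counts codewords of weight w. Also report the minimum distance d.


Weight distribution: A_0 = 1, A_2 = 1, A_3 = 2. Minimum distance d = 2.

Enumerate all 2^2 = 4 messages m ∈ F_2^2.
For each, compute codeword c = mG in F_2^4, then tally its weight.
  m = 00 → c = 0000, weight = 0.
  m = 10 → c = 0111, weight = 3.
  m = 01 → c = 1100, weight = 2.
  m = 11 → c = 1011, weight = 3.
Tally weights:
  weight 0: 1 codewords.
  weight 2: 1 codewords.
  weight 3: 2 codewords.
Minimum distance d = smallest w > 0 with A_w > 0 = 2.
Sanity: Σ A_w = 4 = 2^2 = 4 ✓.


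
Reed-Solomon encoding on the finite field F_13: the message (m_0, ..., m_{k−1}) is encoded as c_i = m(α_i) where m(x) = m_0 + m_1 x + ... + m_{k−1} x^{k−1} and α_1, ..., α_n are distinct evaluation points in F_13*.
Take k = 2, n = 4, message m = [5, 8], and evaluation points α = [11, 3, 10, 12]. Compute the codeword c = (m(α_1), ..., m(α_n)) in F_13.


c = [2, 3, 7, 10]

Message polynomial: m(x) = 5 + 8·x (mod 13).
For each evaluation point α_i, compute m(α_i) mod 13:
  α_1 = 11: Horner steps 8 → 2, so m(11) = 2.
  α_2 = 3: Horner steps 8 → 3, so m(3) = 3.
  α_3 = 10: Horner steps 8 → 7, so m(10) = 7.
  α_4 = 12: Horner steps 8 → 10, so m(12) = 10.
Codeword c = [2, 3, 7, 10] ∈ F_13^4.


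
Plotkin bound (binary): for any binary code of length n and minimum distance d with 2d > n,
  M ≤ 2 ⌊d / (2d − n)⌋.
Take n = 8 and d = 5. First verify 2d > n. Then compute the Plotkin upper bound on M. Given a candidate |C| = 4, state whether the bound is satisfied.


Plotkin bound M ≤ 4; given |C| = 4 ≤ bound (satisfied).

Check applicability: 2d = 10, n = 8.
2d − n = 2 > 0, so Plotkin applies.
Compute d/(2d−n) = 5/2 ≈ 2.5000.
⌊d/(2d−n)⌋ = 2.
Plotkin bound: M ≤ 2·2 = 4.
Given |C| = 4, check: satisfied.
This |C| is at the Plotkin bound.


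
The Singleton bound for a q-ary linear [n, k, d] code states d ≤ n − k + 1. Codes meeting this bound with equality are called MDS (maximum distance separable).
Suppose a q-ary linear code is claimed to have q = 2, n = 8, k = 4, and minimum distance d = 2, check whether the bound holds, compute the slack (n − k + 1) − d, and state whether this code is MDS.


Singleton RHS = n − k + 1 = 5, slack = 3, bound satisfied, not MDS.

Singleton bound: d ≤ n − k + 1.
Here n = 8, k = 4, so n − k + 1 = 5.
Given d = 2, check d ≤ 5: YES.
Slack = (n − k + 1) − d = 3.
The code is NOT MDS (slack = 3 > 0).
Description: the claimed parameters are [8, 4, 2]_2; such a code would be non-MDS.


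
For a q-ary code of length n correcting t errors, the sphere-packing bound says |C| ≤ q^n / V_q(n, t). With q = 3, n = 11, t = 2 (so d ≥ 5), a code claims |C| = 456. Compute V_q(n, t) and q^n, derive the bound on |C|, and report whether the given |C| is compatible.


V_q(n, t) = 243, q^n = 177147, Hamming bound = 729, |C| = 456 ≤ bound (satisfied).

Step 1: Compute V_q(n, t) = Σ_{j=0}^2 C(n, j) (q−1)^j.
  j = 0: C(11,0)·(2)^0 = 1·1 = 1.
  j = 1: C(11,1)·(2)^1 = 11·2 = 22.
  j = 2: C(11,2)·(2)^2 = 55·4 = 220.
  V_q(n, t) = 1 + 22 + 220 = 243.
Step 2: q^n = 3^11 = 177147.
Step 3: Hamming bound ⌊q^n / V_q(n,t)⌋ = ⌊177147/243⌋ = 729.
Step 4: Compare |C| = 456 to 729: satisfied.
The claimed |C| lies below the Hamming bound.


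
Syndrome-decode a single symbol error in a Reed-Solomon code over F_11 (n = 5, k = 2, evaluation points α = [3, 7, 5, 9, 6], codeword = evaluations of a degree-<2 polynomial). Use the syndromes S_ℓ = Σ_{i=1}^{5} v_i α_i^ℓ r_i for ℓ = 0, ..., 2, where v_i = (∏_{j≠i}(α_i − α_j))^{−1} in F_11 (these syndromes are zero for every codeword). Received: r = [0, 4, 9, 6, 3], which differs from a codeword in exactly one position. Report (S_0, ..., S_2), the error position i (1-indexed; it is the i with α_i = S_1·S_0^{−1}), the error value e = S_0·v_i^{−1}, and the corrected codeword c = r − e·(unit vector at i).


S = (3, 4, 9), error at position 3, error magnitude e = 7, c = [0, 4, 2, 6, 3].

Step 1: column multipliers v_i = (∏_{j≠i}(α_i − α_j))^{−1} mod 11.
  i = 1 (α = 3): (3−7)(3−5)(3−9)(3−6) = (−4)·(−2)·(−6)·(−3) = 144 ≡ 1, so v_1 = 1^{−1} = 1 (mod 11).
  i = 2 (α = 7): (7−3)(7−5)(7−9)(7−6) = 4·2·(−2)·1 = −16 ≡ 6, so v_2 = 6^{−1} = 2 (mod 11).
  i = 3 (α = 5): (5−3)(5−7)(5−9)(5−6) = 2·(−2)·(−4)·(−1) = −16 ≡ 6, so v_3 = 6^{−1} = 2 (mod 11).
  i = 4 (α = 9): (9−3)(9−7)(9−5)(9−6) = 6·2·4·3 = 144 ≡ 1, so v_4 = 1^{−1} = 1 (mod 11).
  i = 5 (α = 6): (6−3)(6−7)(6−5)(6−9) = 3·(−1)·1·(−3) = 9 ≡ 9, so v_5 = 9^{−1} = 5 (mod 11).
  v = [1, 2, 2, 1, 5].
Step 2: syndromes of r = [0, 4, 9, 6, 3] (all sums mod 11).
  S_0 = Σ v_i r_i = 1·0 + 2·4 + 2·9 + 1·6 + 5·3 = 47 ≡ 3.
  S_1 = Σ v_i α_i r_i = 1·3·0 + 2·7·4 + 2·5·9 + 1·9·6 + 5·6·3 = 290 ≡ 4.
  α_i^2 mod 11 = [9, 5, 3, 4, 3].
  S_2 = Σ v_i α_i^2 r_i = 1·9·0 + 2·5·4 + 2·3·9 + 1·4·6 + 5·3·3 = 163 ≡ 9.
  S = (3, 4, 9) ≠ 0, so r is not a codeword (an error is present).
Step 3: locate the error. For a single error e at position i, S_ℓ = v_i·e·α_i^ℓ, so α_err = S_1/S_0.
  S_0^{−1} = 3^{−1} = 4 (mod 11), so α_err = 4·4 = 16 ≡ 5 = α_3. Error position i = 3.
  Consistency check: S_2/S_1 = 9·3 = 27 ≡ 5 = α_err ✓ (single-error assumption holds).
Step 4: error magnitude e = S_0/v_3 = S_0·∏_{j≠3}(α_3 − α_j) = 3·6 = 18 ≡ 7 (mod 11).
Step 5: correct position 3: c_3 = r_3 − e = 9 − 7 ≡ 2 (mod 11). Hence c = [0, 4, 2, 6, 3].
  Check: interpolating c through the α_i gives m(x) = 8 + 1·x (degree < 2) with m(α_i) = c_i for every i, so c is indeed a codeword.


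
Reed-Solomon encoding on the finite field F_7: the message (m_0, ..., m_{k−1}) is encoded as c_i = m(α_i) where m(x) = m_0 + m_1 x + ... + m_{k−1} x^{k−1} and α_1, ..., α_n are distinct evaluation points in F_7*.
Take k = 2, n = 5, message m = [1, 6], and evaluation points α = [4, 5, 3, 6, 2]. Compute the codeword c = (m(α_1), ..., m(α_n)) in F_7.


c = [4, 3, 5, 2, 6]

Message polynomial: m(x) = 1 + 6·x (mod 7).
For each evaluation point α_i, compute m(α_i) mod 7:
  α_1 = 4: Horner steps 6 → 4, so m(4) = 4.
  α_2 = 5: Horner steps 6 → 3, so m(5) = 3.
  α_3 = 3: Horner steps 6 → 5, so m(3) = 5.
  α_4 = 6: Horner steps 6 → 2, so m(6) = 2.
  α_5 = 2: Horner steps 6 → 6, so m(2) = 6.
Codeword c = [4, 3, 5, 2, 6] ∈ F_7^5.


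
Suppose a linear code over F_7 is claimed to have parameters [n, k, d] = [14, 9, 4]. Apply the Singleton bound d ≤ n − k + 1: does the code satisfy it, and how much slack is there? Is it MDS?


Singleton RHS = n − k + 1 = 6, slack = 2, bound satisfied, not MDS.

Singleton bound: d ≤ n − k + 1.
Here n = 14, k = 9, so n − k + 1 = 6.
Given d = 4, check d ≤ 6: YES.
Slack = (n − k + 1) − d = 2.
The code is NOT MDS (slack = 2 > 0).
Description: the claimed parameters are [14, 9, 4]_7; such a code would be non-MDS.


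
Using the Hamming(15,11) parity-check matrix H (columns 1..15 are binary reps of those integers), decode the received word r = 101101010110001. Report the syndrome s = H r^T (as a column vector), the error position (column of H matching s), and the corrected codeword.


s = (0, 1, 1, 0)^T, error position = 6, corrected codeword c = 101100010110001

Compute s = H r^T mod 2 one row at a time:
  s_1 = 1 + 0 + 1 + 1 + 0 + 0 + 0 + 1 = 4 ≡ 0 (mod 2).
  s_2 = 1 + 0 + 1 + 0 + 0 + 0 + 0 + 1 = 3 ≡ 1 (mod 2).
  s_3 = 0 + 1 + 1 + 0 + 1 + 1 + 0 + 1 = 5 ≡ 1 (mod 2).
  s_4 = 1 + 1 + 0 + 0 + 0 + 1 + 0 + 1 = 4 ≡ 0 (mod 2).
s = (0, 1, 1, 0)^T — this equals column 6 of H (binary 0110), so error is at position 6.
Correct: flip bit 6 of r = 101101010110001 to get c = 101100010110001.


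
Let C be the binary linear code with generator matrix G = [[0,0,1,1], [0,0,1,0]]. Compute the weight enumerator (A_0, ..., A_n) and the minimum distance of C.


Weight distribution: A_0 = 1, A_1 = 2, A_2 = 1. Minimum distance d = 1.

Enumerate all 2^2 = 4 messages m ∈ F_2^2.
For each, compute codeword c = mG in F_2^4, then tally its weight.
  m = 00 → c = 0000, weight = 0.
  m = 10 → c = 0011, weight = 2.
  m = 01 → c = 0010, weight = 1.
  m = 11 → c = 0001, weight = 1.
Tally weights:
  weight 0: 1 codewords.
  weight 1: 2 codewords.
  weight 2: 1 codewords.
Minimum distance d = smallest w > 0 with A_w > 0 = 1.
Sanity: Σ A_w = 4 = 2^2 = 4 ✓.


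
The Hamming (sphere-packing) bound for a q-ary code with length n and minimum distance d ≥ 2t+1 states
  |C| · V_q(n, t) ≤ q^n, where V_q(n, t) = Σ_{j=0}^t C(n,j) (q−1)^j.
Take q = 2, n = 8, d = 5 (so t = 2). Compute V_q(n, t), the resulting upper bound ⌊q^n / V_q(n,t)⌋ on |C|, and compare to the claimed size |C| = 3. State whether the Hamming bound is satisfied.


V_q(n, t) = 37, q^n = 256, Hamming bound = 6, |C| = 3 ≤ bound (satisfied).

Step 1: Compute V_q(n, t) = Σ_{j=0}^2 C(n, j) (q−1)^j.
  j = 0: C(8,0)·(1)^0 = 1·1 = 1.
  j = 1: C(8,1)·(1)^1 = 8·1 = 8.
  j = 2: C(8,2)·(1)^2 = 28·1 = 28.
  V_q(n, t) = 1 + 8 + 28 = 37.
Step 2: q^n = 2^8 = 256.
Step 3: Hamming bound ⌊q^n / V_q(n,t)⌋ = ⌊256/37⌋ = 6.
Step 4: Compare |C| = 3 to 6: satisfied.
The claimed |C| lies below the Hamming bound.


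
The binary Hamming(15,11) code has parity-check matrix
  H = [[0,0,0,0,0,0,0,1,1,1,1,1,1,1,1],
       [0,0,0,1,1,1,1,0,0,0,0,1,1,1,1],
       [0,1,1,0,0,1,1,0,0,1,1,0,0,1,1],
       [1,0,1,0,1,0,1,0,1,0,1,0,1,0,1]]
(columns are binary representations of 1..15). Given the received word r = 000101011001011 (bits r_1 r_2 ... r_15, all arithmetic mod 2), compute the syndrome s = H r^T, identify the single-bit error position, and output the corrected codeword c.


s = (1, 1, 1, 0)^T, error position = 14, corrected codeword c = 000101011001001

Compute s = H r^T mod 2 one row at a time:
  s_1 = 1 + 1 + 0 + 0 + 1 + 0 + 1 + 1 = 5 ≡ 1 (mod 2).
  s_2 = 1 + 0 + 1 + 0 + 1 + 0 + 1 + 1 = 5 ≡ 1 (mod 2).
  s_3 = 0 + 0 + 1 + 0 + 0 + 0 + 1 + 1 = 3 ≡ 1 (mod 2).
  s_4 = 0 + 0 + 0 + 0 + 1 + 0 + 0 + 1 = 2 ≡ 0 (mod 2).
s = (1, 1, 1, 0)^T — this equals column 14 of H (binary 1110), so error is at position 14.
Correct: flip bit 14 of r = 000101011001011 to get c = 000101011001001.


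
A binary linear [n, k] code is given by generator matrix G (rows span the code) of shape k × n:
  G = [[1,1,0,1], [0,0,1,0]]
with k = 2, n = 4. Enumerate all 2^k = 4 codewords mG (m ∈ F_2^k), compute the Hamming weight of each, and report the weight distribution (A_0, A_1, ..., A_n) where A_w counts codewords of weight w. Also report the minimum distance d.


Weight distribution: A_0 = 1, A_1 = 1, A_3 = 1, A_4 = 1. Minimum distance d = 1.

Enumerate all 2^2 = 4 messages m ∈ F_2^2.
For each, compute codeword c = mG in F_2^4, then tally its weight.
  m = 00 → c = 0000, weight = 0.
  m = 10 → c = 1101, weight = 3.
  m = 01 → c = 0010, weight = 1.
  m = 11 → c = 1111, weight = 4.
Tally weights:
  weight 0: 1 codewords.
  weight 1: 1 codewords.
  weight 3: 1 codewords.
  weight 4: 1 codewords.
Minimum distance d = smallest w > 0 with A_w > 0 = 1.
Sanity: Σ A_w = 4 = 2^2 = 4 ✓.


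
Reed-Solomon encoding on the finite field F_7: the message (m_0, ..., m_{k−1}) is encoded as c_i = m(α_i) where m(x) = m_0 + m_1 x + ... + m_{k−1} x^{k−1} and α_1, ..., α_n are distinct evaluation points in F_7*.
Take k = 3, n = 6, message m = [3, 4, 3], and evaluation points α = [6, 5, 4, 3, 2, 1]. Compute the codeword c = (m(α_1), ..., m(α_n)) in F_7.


c = [2, 0, 4, 0, 2, 3]

Message polynomial: m(x) = 3 + 4·x + 3·x^2 (mod 7).
For each evaluation point α_i, compute m(α_i) mod 7:
  α_1 = 6: Horner steps 3 → 1 → 2, so m(6) = 2.
  α_2 = 5: Horner steps 3 → 5 → 0, so m(5) = 0.
  α_3 = 4: Horner steps 3 → 2 → 4, so m(4) = 4.
  α_4 = 3: Horner steps 3 → 6 → 0, so m(3) = 0.
  α_5 = 2: Horner steps 3 → 3 → 2, so m(2) = 2.
  α_6 = 1: Horner steps 3 → 0 → 3, so m(1) = 3.
Codeword c = [2, 0, 4, 0, 2, 3] ∈ F_7^6.


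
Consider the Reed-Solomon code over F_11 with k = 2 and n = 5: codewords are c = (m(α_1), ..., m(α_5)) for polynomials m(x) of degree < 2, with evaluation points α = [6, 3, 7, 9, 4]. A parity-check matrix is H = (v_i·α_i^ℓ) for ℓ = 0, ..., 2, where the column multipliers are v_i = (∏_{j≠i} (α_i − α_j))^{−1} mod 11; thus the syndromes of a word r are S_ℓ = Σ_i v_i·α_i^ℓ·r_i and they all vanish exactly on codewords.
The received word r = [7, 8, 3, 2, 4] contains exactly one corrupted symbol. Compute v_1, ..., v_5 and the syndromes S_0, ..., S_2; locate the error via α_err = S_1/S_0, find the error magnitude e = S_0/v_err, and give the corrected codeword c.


S = (10, 2, 7), error at position 4, error magnitude e = 7, c = [7, 8, 3, 6, 4].

Step 1: column multipliers v_i = (∏_{j≠i}(α_i − α_j))^{−1} mod 11.
  i = 1 (α = 6): (6−3)(6−7)(6−9)(6−4) = 3·(−1)·(−3)·2 = 18 ≡ 7, so v_1 = 7^{−1} = 8 (mod 11).
  i = 2 (α = 3): (3−6)(3−7)(3−9)(3−4) = (−3)·(−4)·(−6)·(−1) = 72 ≡ 6, so v_2 = 6^{−1} = 2 (mod 11).
  i = 3 (α = 7): (7−6)(7−3)(7−9)(7−4) = 1·4·(−2)·3 = −24 ≡ 9, so v_3 = 9^{−1} = 5 (mod 11).
  i = 4 (α = 9): (9−6)(9−3)(9−7)(9−4) = 3·6·2·5 = 180 ≡ 4, so v_4 = 4^{−1} = 3 (mod 11).
  i = 5 (α = 4): (4−6)(4−3)(4−7)(4−9) = (−2)·1·(−3)·(−5) = −30 ≡ 3, so v_5 = 3^{−1} = 4 (mod 11).
  v = [8, 2, 5, 3, 4].
Step 2: syndromes of r = [7, 8, 3, 2, 4] (all sums mod 11).
  S_0 = Σ v_i r_i = 8·7 + 2·8 + 5·3 + 3·2 + 4·4 = 109 ≡ 10.
  S_1 = Σ v_i α_i r_i = 8·6·7 + 2·3·8 + 5·7·3 + 3·9·2 + 4·4·4 = 607 ≡ 2.
  α_i^2 mod 11 = [3, 9, 5, 4, 5].
  S_2 = Σ v_i α_i^2 r_i = 8·3·7 + 2·9·8 + 5·5·3 + 3·4·2 + 4·5·4 = 491 ≡ 7.
  S = (10, 2, 7) ≠ 0, so r is not a codeword (an error is present).
Step 3: locate the error. For a single error e at position i, S_ℓ = v_i·e·α_i^ℓ, so α_err = S_1/S_0.
  S_0^{−1} = 10^{−1} = 10 (mod 11), so α_err = 2·10 = 20 ≡ 9 = α_4. Error position i = 4.
  Consistency check: S_2/S_1 = 7·6 = 42 ≡ 9 = α_err ✓ (single-error assumption holds).
Step 4: error magnitude e = S_0/v_4 = S_0·∏_{j≠4}(α_4 − α_j) = 10·4 = 40 ≡ 7 (mod 11).
Step 5: correct position 4: c_4 = r_4 − e = 2 − 7 ≡ 6 (mod 11). Hence c = [7, 8, 3, 6, 4].
  Check: interpolating c through the α_i gives m(x) = 9 + 7·x (degree < 2) with m(α_i) = c_i for every i, so c is indeed a codeword.


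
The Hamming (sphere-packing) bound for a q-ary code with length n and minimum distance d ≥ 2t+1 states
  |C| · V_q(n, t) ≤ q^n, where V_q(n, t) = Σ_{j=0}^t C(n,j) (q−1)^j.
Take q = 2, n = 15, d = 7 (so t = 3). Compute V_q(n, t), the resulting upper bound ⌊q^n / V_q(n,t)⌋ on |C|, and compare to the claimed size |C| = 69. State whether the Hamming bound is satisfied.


V_q(n, t) = 576, q^n = 32768, Hamming bound = 56, |C| = 69 > bound (violated).

Step 1: Compute V_q(n, t) = Σ_{j=0}^3 C(n, j) (q−1)^j.
  j = 0: C(15,0)·(1)^0 = 1·1 = 1.
  j = 1: C(15,1)·(1)^1 = 15·1 = 15.
  j = 2: C(15,2)·(1)^2 = 105·1 = 105.
  j = 3: C(15,3)·(1)^3 = 455·1 = 455.
  V_q(n, t) = 1 + 15 + 105 + 455 = 576.
Step 2: q^n = 2^15 = 32768.
Step 3: Hamming bound ⌊q^n / V_q(n,t)⌋ = ⌊32768/576⌋ = 56.
Step 4: Compare |C| = 69 to 56: violated.
The claimed |C| lies above the Hamming bound, so no 2-ary code of length 15 with d ≥ 7 can have 69 codewords.
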